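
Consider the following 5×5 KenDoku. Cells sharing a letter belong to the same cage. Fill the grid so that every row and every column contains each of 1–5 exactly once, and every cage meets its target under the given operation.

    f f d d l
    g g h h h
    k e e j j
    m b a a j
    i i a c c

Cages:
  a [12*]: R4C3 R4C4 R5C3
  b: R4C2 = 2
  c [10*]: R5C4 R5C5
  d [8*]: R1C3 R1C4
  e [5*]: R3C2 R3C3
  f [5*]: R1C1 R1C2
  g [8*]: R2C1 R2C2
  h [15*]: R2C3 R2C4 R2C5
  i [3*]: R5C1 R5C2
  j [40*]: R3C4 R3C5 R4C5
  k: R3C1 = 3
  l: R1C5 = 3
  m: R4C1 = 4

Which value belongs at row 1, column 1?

5

Cage l is given, so R1C5 = 3.
Cage k is given, so R3C1 = 3.
Cage m is given; hence R4C1 = 4.
Cage b is given, so R4C2 = 2.
Row 4 now contains 2, which forces R4C5 = 5.
Column 1 already has 3, which forces R5C1 = 1.
Row 5 now contains 1, so R5C2 = 3.
5 is placed in column 5; hence R5C5 = 2.
1 is placed in column 1; hence R1C1 = 5.
Cage f's pair has product 5, leaving R1C2 = 1.
4 is placed in column 1, which forces R2C1 = 2.
Column 2 already has 2, leaving R2C2 = 4.
5 is placed in column 5, which forces R2C5 = 1.
1 is placed in column 2; hence R3C2 = 5.
5 is placed in row 3, which forces R3C3 = 1.
Cage j needs product 40, leaving R3C4 = 2.
Column 5 already has 2, which forces R3C5 = 4.
1 is placed in column 3, so R4C3 = 3.
Row 4 already has 3, leaving R4C4 = 1.
2 is placed in row 5, which forces R5C3 = 4.
2 is placed in row 5, which forces R5C4 = 5.
Column 3 now contains 4, which forces R1C3 = 2.
Column 4 already has 2, so R1C4 = 4.
Column 3 now contains 3, which forces R2C3 = 5.
5 is placed in column 4, which forces R2C4 = 3.
Filled in: 5 1 2 4 3 / 2 4 5 3 1 / 3 5 1 2 4 / 4 2 3 1 5 / 1 3 4 5 2.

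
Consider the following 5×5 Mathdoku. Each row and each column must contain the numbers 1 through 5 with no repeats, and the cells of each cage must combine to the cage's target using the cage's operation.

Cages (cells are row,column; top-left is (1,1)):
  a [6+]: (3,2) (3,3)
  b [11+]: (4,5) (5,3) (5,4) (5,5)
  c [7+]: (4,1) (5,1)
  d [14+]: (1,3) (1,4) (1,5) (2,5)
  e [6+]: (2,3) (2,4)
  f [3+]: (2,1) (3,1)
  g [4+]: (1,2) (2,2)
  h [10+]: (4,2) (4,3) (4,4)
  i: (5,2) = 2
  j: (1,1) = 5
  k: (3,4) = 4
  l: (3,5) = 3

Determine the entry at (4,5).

2

Cage j is given, leaving (1,1) = 5.
Cage k is a single given cell, leaving (3,4) = 4.
L is a freebie, so (3,5) = 3.
Cage i is given; hence (5,2) = 2.
The 4 cells of cage d must have sum 14, which forces (2,5) = 5.
The two cells of cage e must have sum 6, which forces (2,3) = 4.
Cage e needs two cells with sum 6, which forces (2,4) = 2.
Cage d needs sum 14, which forces (1,3) = 2.
2 is placed in column 4, which forces (1,4) = 3.
The 4 cells of cage d must have sum 14, leaving (1,5) = 4.
Row 2 now contains 2, so (2,1) = 1.
Row 2 already has 1, which forces (2,2) = 3.
The two cells of cage f must have sum 3, leaving (3,1) = 2.
Column 5 already has 4, so (5,5) = 1.
3 is placed in row 1; hence (1,2) = 1.
Column 2 already has 1, so (3,2) = 5.
Row 3 now contains 5; hence (3,3) = 1.
Cage h has sum 10, leaving (4,2) = 4.
1 is placed in column 3, so (4,3) = 5.
Row 4 now contains 5, leaving (4,4) = 1.
Column 5 now contains 1, which forces (4,5) = 2.
Cage b has sum 11, so (5,3) = 3.
1 is placed in row 5, leaving (5,4) = 5.
Row 4 already has 4, which forces (4,1) = 3.
3 is placed in row 5; hence (5,1) = 4.
Completed grid: 5 1 2 3 4 / 1 3 4 2 5 / 2 5 1 4 3 / 3 4 5 1 2 / 4 2 3 5 1.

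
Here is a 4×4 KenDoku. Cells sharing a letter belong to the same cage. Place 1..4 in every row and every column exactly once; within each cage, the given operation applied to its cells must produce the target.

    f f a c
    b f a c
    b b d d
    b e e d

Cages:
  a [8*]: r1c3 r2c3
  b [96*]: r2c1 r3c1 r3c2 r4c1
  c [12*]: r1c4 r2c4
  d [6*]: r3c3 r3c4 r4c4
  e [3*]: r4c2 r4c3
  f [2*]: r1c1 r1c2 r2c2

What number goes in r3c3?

3

Cage f needs product 2; hence r1c1 = 1.
The 3 cells of cage f must have product 2, which forces r1c2 = 2.
Row 1 now contains 2; hence r1c3 = 4.
Row 1 now contains 4, leaving r1c4 = 3.
Cage f has product 2, leaving r2c2 = 1.
Column 3 already has 4, so r2c3 = 2.
Column 4 already has 3, leaving r2c4 = 4.
The 4 cells of cage b must have product 96, which forces r3c2 = 4.
Column 2 already has 1, leaving r4c2 = 3.
Row 4 already has 3, which forces r4c3 = 1.
Row 4 now contains 1; hence r4c4 = 2.
4 is placed in row 2, so r2c1 = 3.
The 4 cells of cage b must have product 96, leaving r3c1 = 2.
Column 3 now contains 1, which forces r3c3 = 3.
Column 4 now contains 2; hence r3c4 = 1.
Row 4 now contains 2; hence r4c1 = 4.
The full grid is 1 2 4 3 / 3 1 2 4 / 2 4 3 1 / 4 3 1 2.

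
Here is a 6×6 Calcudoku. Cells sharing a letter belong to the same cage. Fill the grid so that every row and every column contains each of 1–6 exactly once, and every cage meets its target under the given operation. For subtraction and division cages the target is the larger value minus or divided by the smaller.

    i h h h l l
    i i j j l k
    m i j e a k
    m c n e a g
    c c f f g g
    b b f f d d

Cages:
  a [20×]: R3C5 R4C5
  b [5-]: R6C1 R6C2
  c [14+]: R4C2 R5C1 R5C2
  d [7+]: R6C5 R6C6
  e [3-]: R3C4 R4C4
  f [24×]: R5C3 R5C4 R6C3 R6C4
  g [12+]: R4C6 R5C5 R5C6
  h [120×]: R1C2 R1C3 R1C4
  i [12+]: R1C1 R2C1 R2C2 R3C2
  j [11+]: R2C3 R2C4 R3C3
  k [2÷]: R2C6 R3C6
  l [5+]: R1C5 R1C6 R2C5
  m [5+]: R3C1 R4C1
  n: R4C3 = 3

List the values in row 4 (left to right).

1 6 3 5 4 2

Cage n is given, so R4C3 = 3.
The only place for 6 in column 5 is R5C5.
In row 6, 5 can only go at R6C6, so R6C6 = 5.
Cage d's pair has sum 7, so R6C5 = 2.
Cage l has sum 5, leaving R1C5 = 3.
Cage l needs sum 5, so R1C6 = 1.
Column 5 already has 2, which forces R2C5 = 1.
Row 6 already has 2, so R6C3 = 4.
Cage f has product 24, which forces R6C4 = 3.
Cage j needs sum 11, which forces R2C4 = 4.
The 3 cells of cage h must have product 120, leaving R1C2 = 4.
The 3 cells of cage c must have sum 14, which forces R4C2 = 6.
Column 2 now contains 6; hence R6C2 = 1.
Row 6 now contains 1, so R6C1 = 6.
In row 1, 2 can only go at R1C1, so R1C1 = 2.
In row 3, 6 can only go at R3C6, so R3C6 = 6.
Cage k needs two cells with quotient 2, leaving R2C6 = 3.
Row 2 now contains 3; hence R2C1 = 5.
The 4 cells of cage i must have sum 12, leaving R2C2 = 2.
2 is placed in row 2, so R2C3 = 6.
Cage i needs sum 12, leaving R3C2 = 3.
Column 1 now contains 5, so R5C1 = 3.
Column 2 now contains 3; hence R5C2 = 5.
6 is placed in column 3, which forces R1C3 = 5.
Cage h has product 120, which forces R1C4 = 6.
The 3 cells of cage j must have sum 11, so R3C3 = 1.
Column 3 already has 1, which forces R5C3 = 2.
2 is placed in row 5, so R5C4 = 1.
2 is placed in row 5; hence R5C6 = 4.
1 is placed in row 3; hence R3C1 = 4.
4 is placed in row 3, so R3C5 = 5.
Cage m needs two cells with sum 5; hence R4C1 = 1.
Column 5 already has 5, leaving R4C5 = 4.
4 is placed in column 6; hence R4C6 = 2.
Row 3 now contains 5, leaving R3C4 = 2.
Row 4 already has 2, which forces R4C4 = 5.
Filled in: 2 4 5 6 3 1 / 5 2 6 4 1 3 / 4 3 1 2 5 6 / 1 6 3 5 4 2 / 3 5 2 1 6 4 / 6 1 4 3 2 5.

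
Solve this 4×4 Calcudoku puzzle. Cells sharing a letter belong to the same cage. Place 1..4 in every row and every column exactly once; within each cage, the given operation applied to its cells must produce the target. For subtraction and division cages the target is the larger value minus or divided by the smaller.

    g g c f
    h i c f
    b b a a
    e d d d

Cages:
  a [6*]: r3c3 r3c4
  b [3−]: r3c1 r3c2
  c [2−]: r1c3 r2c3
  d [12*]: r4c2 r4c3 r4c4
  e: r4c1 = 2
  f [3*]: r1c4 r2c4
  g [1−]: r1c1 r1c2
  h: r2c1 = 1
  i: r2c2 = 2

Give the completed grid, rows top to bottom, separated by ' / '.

3 4 2 1 / 1 2 4 3 / 4 1 3 2 / 2 3 1 4

Cage h is a single given cell; hence r2c1 = 1.
Cage i is given, which forces r2c2 = 2.
1 is placed in row 2, so r2c4 = 3.
Column 1 already has 1; hence r3c1 = 4.
4 is placed in row 3, so r3c2 = 1.
3 is placed in column 4, leaving r3c4 = 2.
Cage e is a single given cell, so r4c1 = 2.
2 is placed in column 1, leaving r1c1 = 3.
Cage g needs two cells with difference 1, leaving r1c2 = 4.
The two cells of cage c must have difference 2, so r1c3 = 2.
3 is placed in column 4, which forces r1c4 = 1.
3 is placed in row 2, leaving r2c3 = 4.
Row 3 already has 2, which forces r3c3 = 3.
4 is placed in column 2, leaving r4c2 = 3.
3 is placed in column 3; hence r4c3 = 1.
1 is placed in column 4; hence r4c4 = 4.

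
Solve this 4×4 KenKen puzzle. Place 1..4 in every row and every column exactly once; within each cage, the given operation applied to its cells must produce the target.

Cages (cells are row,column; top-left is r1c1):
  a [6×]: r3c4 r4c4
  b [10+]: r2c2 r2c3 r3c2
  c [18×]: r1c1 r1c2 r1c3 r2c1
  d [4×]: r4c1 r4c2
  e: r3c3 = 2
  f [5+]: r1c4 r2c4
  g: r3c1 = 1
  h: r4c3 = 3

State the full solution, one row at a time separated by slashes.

Cage c needs product 18, which forces r2c1 = 3.
Row 2 already has 3, which forces r2c3 = 4.
Cage g is a single given cell, so r3c1 = 1.
E is a freebie, so r3c3 = 2.
Row 3 already has 2, which forces r3c4 = 3.
1 is placed in column 1, which forces r4c1 = 4.
Row 4 now contains 4, so r4c2 = 1.
H is a freebie, so r4c3 = 3.
3 is placed in column 4; hence r4c4 = 2.
1 is placed in column 1; hence r1c1 = 2.
Cage c has product 18, which forces r1c2 = 3.
3 is placed in column 3; hence r1c3 = 1.
Cage f needs two cells with sum 5, leaving r1c4 = 4.
Row 2 now contains 4; hence r2c2 = 2.
Column 4 already has 2, so r2c4 = 1.
3 is placed in row 3, leaving r3c2 = 4.

2 3 1 4 / 3 2 4 1 / 1 4 2 3 / 4 1 3 2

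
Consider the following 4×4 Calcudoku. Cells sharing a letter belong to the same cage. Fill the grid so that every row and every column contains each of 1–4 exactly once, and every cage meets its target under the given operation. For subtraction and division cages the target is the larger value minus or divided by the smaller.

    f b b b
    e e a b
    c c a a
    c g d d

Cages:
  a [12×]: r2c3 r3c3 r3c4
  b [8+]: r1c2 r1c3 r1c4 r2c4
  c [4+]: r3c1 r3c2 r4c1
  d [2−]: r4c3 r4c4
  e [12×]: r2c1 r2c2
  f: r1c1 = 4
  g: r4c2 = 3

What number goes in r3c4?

Cage f is given, so r1c1 = 4.
4 is placed in column 1, so r2c1 = 3.
Row 2 already has 3, leaving r2c2 = 4.
Cage c has sum 4, so r3c1 = 2.
The 3 cells of cage c must have sum 4, leaving r3c2 = 1.
Cage c needs sum 4, leaving r4c1 = 1.
Cage g is given, so r4c2 = 3.
3 is placed in column 2, which forces r1c2 = 2.
The 3 cells of cage a must have product 12, which forces r2c3 = 1.
Cage b needs sum 8, which forces r2c4 = 2.
Column 4 now contains 2; hence r4c4 = 4.
1 is placed in column 3, which forces r1c3 = 3.
Cage b needs sum 8, which forces r1c4 = 1.
The 3 cells of cage a must have product 12, which forces r3c3 = 4.
4 is placed in column 4, so r3c4 = 3.
Row 4 now contains 4; hence r4c3 = 2.
The full grid is 4 2 3 1 / 3 4 1 2 / 2 1 4 3 / 1 3 2 4.

3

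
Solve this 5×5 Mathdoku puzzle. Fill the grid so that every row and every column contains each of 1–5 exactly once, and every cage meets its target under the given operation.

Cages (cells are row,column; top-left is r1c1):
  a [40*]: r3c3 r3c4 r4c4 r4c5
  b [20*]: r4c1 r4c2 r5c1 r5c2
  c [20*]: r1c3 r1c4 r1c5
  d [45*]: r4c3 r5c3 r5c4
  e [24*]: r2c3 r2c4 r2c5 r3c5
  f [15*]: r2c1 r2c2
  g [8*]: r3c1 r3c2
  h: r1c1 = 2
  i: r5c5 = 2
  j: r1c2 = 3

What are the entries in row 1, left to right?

2 3 4 1 5

Cage h is a single given cell; hence r1c1 = 2.
Cage j is given, so r1c2 = 3.
Column 2 now contains 3; hence r2c2 = 5.
Column 1 already has 2, which forces r3c1 = 4.
Row 3 now contains 4; hence r3c2 = 2.
The 3 cells of cage d must have product 45; hence r4c3 = 3.
Cage d needs product 45; hence r5c3 = 5.
Cage d has product 45, which forces r5c4 = 3.
I is a freebie, leaving r5c5 = 2.
Row 2 now contains 5, leaving r2c1 = 3.
Column 3 already has 5, leaving r3c3 = 1.
The 4 cells of cage a must have product 40, leaving r3c4 = 5.
Row 3 now contains 1, leaving r3c5 = 3.
Cage b has product 20, leaving r4c1 = 5.
Cage b needs product 20, which forces r4c2 = 1.
Cage a needs product 40, so r4c4 = 2.
The 4 cells of cage a must have product 40, so r4c5 = 4.
5 is placed in row 5, which forces r5c1 = 1.
Cage b has product 20, leaving r5c2 = 4.
Column 3 already has 1; hence r1c3 = 4.
Cage c has product 20, which forces r1c4 = 1.
Cage c needs product 20, leaving r1c5 = 5.
Cage e has product 24; hence r2c3 = 2.
The 4 cells of cage e must have product 24, so r2c4 = 4.
Column 5 already has 4, so r2c5 = 1.
Filled in: 2 3 4 1 5 / 3 5 2 4 1 / 4 2 1 5 3 / 5 1 3 2 4 / 1 4 5 3 2.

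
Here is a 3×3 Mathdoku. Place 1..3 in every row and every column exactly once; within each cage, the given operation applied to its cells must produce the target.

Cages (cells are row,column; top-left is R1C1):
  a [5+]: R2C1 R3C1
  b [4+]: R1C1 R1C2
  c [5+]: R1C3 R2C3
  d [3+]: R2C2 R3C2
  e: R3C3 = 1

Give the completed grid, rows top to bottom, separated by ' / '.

Cage e is given, leaving R3C3 = 1.
Cage d needs two cells with sum 3, so R2C2 = 1.
Row 3 now contains 1, so R3C2 = 2.
Cage b's pair has sum 4, leaving R1C1 = 1.
Column 2 now contains 1; hence R1C2 = 3.
3 is placed in row 1; hence R1C3 = 2.
Cage a needs two cells with sum 5, which forces R2C1 = 2.
Column 3 now contains 2, which forces R2C3 = 3.
Row 3 now contains 2, which forces R3C1 = 3.

1 3 2 / 2 1 3 / 3 2 1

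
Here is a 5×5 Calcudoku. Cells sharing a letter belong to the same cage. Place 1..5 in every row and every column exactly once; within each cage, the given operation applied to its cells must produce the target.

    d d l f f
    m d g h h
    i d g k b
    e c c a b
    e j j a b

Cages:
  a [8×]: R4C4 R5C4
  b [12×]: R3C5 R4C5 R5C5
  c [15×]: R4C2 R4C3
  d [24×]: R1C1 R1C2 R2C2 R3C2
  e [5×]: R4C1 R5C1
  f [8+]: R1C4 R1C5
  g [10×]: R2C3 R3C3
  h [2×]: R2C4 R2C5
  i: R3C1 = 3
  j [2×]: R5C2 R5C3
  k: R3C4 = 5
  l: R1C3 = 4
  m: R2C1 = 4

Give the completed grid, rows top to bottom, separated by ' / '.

Cage l is given; hence R1C3 = 4.
Cage m is given, which forces R2C1 = 4.
Cage i is given, leaving R3C1 = 3.
Cage k is a single given cell, leaving R3C4 = 5.
Column 4 now contains 5, so R1C4 = 3.
Cage f needs two cells with sum 8, leaving R1C5 = 5.
Cage g needs two cells with product 10, so R2C3 = 5.
Cage d has product 24, leaving R3C2 = 4.
Row 3 now contains 5, leaving R3C3 = 2.
4 is placed in row 3, which forces R3C5 = 1.
5 is placed in column 3; hence R4C3 = 3.
Row 4 already has 3; hence R4C5 = 4.
Column 3 now contains 2, which forces R5C3 = 1.
4 is placed in column 5, leaving R5C5 = 3.
Cage d needs product 24; hence R2C2 = 3.
Cage h's pair has product 2, leaving R2C4 = 1.
1 is placed in column 5; hence R2C5 = 2.
Cage e's pair has product 5, leaving R4C1 = 1.
Row 4 already has 3; hence R4C2 = 5.
Row 4 already has 4, which forces R4C4 = 2.
Row 5 already has 1, which forces R5C1 = 5.
Row 5 already has 1; hence R5C2 = 2.
The two cells of cage a must have product 8, so R5C4 = 4.
Column 1 now contains 1; hence R1C1 = 2.
Column 2 now contains 2, so R1C2 = 1.

2 1 4 3 5 / 4 3 5 1 2 / 3 4 2 5 1 / 1 5 3 2 4 / 5 2 1 4 3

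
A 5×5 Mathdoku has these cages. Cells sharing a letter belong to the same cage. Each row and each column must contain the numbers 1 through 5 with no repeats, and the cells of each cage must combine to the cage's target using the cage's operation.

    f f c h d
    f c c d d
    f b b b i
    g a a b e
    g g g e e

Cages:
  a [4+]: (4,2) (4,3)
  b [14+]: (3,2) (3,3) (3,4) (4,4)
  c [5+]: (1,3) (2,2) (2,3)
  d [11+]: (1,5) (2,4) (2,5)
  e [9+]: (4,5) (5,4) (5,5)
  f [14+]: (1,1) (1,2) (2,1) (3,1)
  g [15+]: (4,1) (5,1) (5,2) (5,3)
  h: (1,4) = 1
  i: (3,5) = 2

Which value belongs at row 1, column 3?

Cage h is given, which forces (1,4) = 1.
I is a freebie, so (3,5) = 2.
Row 1 now contains 1; hence (1,3) = 2.
The 3 cells of cage c must have sum 5; hence (2,2) = 2.
Cage c needs sum 5, so (2,3) = 1.
Column 3 already has 1; hence (4,3) = 3.
Cage f has sum 14; hence (3,1) = 1.
Row 4 already has 3, which forces (4,2) = 1.
Cage b has sum 14, which forces (4,4) = 2.
The 4 cells of cage g must have sum 15; hence (5,1) = 2.
Cage e needs sum 9; hence (5,5) = 1.
In column 1, 3 can only go at (1,1), so (1,1) = 3.
The 4 cells of cage f must have sum 14, leaving (1,2) = 5.
3 is placed in row 1; hence (1,5) = 4.
The 4 cells of cage f must have sum 14, so (2,1) = 5.
The 3 cells of cage d must have sum 11, which forces (2,4) = 4.
The 3 cells of cage d must have sum 11, leaving (2,5) = 3.
5 is placed in column 1, leaving (4,1) = 4.
4 is placed in column 5; hence (4,5) = 5.
4 is placed in column 4, leaving (5,4) = 3.
The 4 cells of cage b must have sum 14, leaving (3,2) = 3.
Cage b needs sum 14, so (3,3) = 4.
3 is placed in column 4, which forces (3,4) = 5.
Row 5 already has 3, so (5,2) = 4.
Cage g needs sum 15, which forces (5,3) = 5.
Filled in: 3 5 2 1 4 / 5 2 1 4 3 / 1 3 4 5 2 / 4 1 3 2 5 / 2 4 5 3 1.

2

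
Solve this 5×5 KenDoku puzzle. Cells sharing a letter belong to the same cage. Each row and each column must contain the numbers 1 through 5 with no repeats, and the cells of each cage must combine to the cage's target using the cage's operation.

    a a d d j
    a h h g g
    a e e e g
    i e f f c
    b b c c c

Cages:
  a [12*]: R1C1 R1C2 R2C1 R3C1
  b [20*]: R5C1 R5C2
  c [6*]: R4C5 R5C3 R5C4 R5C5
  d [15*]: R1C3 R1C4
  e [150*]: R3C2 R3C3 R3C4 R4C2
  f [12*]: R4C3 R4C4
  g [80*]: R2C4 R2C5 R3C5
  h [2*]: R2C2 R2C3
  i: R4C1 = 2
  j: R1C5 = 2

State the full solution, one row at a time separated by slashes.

Cage j is a single given cell; hence R1C5 = 2.
Cage g needs product 80, leaving R2C4 = 4.
The 3 cells of cage g must have product 80, so R2C5 = 5.
Cage g needs product 80, which forces R3C5 = 4.
I is a freebie, which forces R4C1 = 2.
Cage e needs product 150, leaving R4C2 = 5.
Column 4 now contains 4; hence R4C4 = 3.
The 4 cells of cage c must have product 6, leaving R4C5 = 1.
Column 2 already has 5, leaving R5C2 = 4.
Column 5 now contains 2, so R5C5 = 3.
The 4 cells of cage a must have product 12, which forces R1C1 = 4.
2 is placed in row 1; hence R1C2 = 1.
Cage d's pair has product 15, which forces R1C3 = 3.
Column 4 already has 3, so R1C4 = 5.
Column 2 now contains 1, so R2C2 = 2.
2 is placed in row 2, leaving R2C3 = 1.
2 is placed in column 2, leaving R3C2 = 3.
5 is placed in column 4; hence R3C4 = 2.
Row 4 now contains 3; hence R4C3 = 4.
Row 5 already has 4; hence R5C1 = 5.
1 is placed in column 3, which forces R5C3 = 2.
2 is placed in column 4; hence R5C4 = 1.
1 is placed in row 2; hence R2C1 = 3.
3 is placed in row 3; hence R3C1 = 1.
Row 3 now contains 2, leaving R3C3 = 5.

4 1 3 5 2 / 3 2 1 4 5 / 1 3 5 2 4 / 2 5 4 3 1 / 5 4 2 1 3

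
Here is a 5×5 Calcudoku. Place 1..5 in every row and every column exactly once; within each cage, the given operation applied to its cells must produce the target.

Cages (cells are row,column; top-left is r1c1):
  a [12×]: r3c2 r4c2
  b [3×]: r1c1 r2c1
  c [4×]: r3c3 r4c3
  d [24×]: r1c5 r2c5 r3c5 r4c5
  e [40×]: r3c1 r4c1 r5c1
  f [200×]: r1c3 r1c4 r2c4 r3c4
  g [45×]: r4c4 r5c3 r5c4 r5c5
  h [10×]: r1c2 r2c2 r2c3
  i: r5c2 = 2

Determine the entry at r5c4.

Cage f has product 200, leaving r1c3 = 5.
The 4 cells of cage g must have product 45, leaving r4c4 = 3.
Cage i is given; hence r5c2 = 2.
2 is placed in column 2, so r1c2 = 1.
Cage h needs product 10, leaving r2c2 = 5.
The 3 cells of cage h must have product 10, which forces r2c3 = 2.
Row 2 already has 2, which forces r2c4 = 4.
Cage a needs two cells with product 12, leaving r3c2 = 3.
Row 4 already has 3, which forces r4c2 = 4.
Row 4 now contains 4, so r4c3 = 1.
Row 4 now contains 1, so r4c5 = 2.
Column 3 already has 1; hence r5c3 = 3.
1 is placed in row 1; hence r1c1 = 3.
Column 4 already has 4, so r1c4 = 2.
Row 1 now contains 3, which forces r1c5 = 4.
Cage b needs two cells with product 3, leaving r2c1 = 1.
Row 2 now contains 1, leaving r2c5 = 3.
Cage e has product 40, so r3c1 = 2.
Column 3 already has 1, so r3c3 = 4.
Cage f has product 200; hence r3c4 = 5.
Column 5 already has 4, so r3c5 = 1.
Row 4 now contains 2, which forces r4c1 = 5.
The 3 cells of cage e must have product 40, leaving r5c1 = 4.
Column 4 now contains 5, which forces r5c4 = 1.
1 is placed in column 5, which forces r5c5 = 5.
The full grid is 3 1 5 2 4 / 1 5 2 4 3 / 2 3 4 5 1 / 5 4 1 3 2 / 4 2 3 1 5.

1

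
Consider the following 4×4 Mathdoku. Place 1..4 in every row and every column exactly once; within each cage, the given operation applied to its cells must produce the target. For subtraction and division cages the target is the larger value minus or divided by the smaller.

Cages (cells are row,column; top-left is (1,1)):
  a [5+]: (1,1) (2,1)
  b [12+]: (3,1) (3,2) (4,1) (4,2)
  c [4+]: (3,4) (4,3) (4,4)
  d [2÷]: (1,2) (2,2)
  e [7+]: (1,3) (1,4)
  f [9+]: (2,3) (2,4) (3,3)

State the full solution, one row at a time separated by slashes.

Cage c needs sum 4, leaving (3,4) = 1.
Cage c needs sum 4, leaving (4,3) = 1.
Cage c has sum 4; hence (4,4) = 2.
The only place for 4 in row 3 is (3,3).
Column 3 already has 4, leaving (1,3) = 3.
Cage e needs two cells with sum 7, so (1,4) = 4.
The 3 cells of cage f must have sum 9, so (2,3) = 2.
The 3 cells of cage f must have sum 9, leaving (2,4) = 3.
Cage a's pair has sum 5, so (1,1) = 1.
The two cells of cage d must have quotient 2, leaving (1,2) = 2.
Cage a's pair has sum 5, leaving (2,1) = 4.
4 is placed in row 2, leaving (2,2) = 1.
Column 2 now contains 2, which forces (3,2) = 3.
Column 1 already has 4, so (4,1) = 3.
3 is placed in column 2; hence (4,2) = 4.
Row 3 already has 3, which forces (3,1) = 2.

1 2 3 4 / 4 1 2 3 / 2 3 4 1 / 3 4 1 2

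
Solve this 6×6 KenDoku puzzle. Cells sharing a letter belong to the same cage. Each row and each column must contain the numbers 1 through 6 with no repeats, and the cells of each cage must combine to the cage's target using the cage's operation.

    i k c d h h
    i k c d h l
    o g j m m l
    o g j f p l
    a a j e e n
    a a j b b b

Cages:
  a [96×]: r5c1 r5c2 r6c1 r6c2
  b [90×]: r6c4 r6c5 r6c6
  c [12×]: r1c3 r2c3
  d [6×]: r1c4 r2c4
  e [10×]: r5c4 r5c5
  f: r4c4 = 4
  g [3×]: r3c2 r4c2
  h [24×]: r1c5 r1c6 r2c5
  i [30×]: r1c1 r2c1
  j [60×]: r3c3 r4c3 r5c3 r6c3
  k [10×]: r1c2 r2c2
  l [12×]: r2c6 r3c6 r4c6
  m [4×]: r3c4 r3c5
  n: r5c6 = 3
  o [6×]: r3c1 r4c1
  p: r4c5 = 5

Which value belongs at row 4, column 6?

Cage f is a single given cell; hence r4c4 = 4.
Cage p is a single given cell, which forces r4c5 = 5.
Column 5 already has 5, leaving r5c5 = 2.
Cage n is a single given cell, which forces r5c6 = 3.
Column 4 now contains 4, which forces r3c4 = 1.
Cage m's pair has product 4, leaving r3c5 = 4.
2 is placed in row 5, leaving r5c4 = 5.
Cage h needs product 24, which forces r1c6 = 4.
Row 3 now contains 1, leaving r3c2 = 3.
Cage g needs two cells with product 3, so r4c2 = 1.
Cage b has product 90, leaving r6c6 = 5.
Cage l needs product 12, leaving r2c6 = 1.
Cage o's pair has product 6, which forces r3c1 = 2.
The 4 cells of cage j must have product 60, so r3c3 = 5.
2 is placed in row 3; hence r3c6 = 6.
The two cells of cage o must have product 6, so r4c1 = 3.
6 is placed in column 6; hence r4c6 = 2.
Cage h has product 24, so r1c5 = 1.
Row 2 now contains 1, so r2c5 = 6.
Row 4 now contains 2; hence r4c3 = 6.
Cage j needs product 60; hence r5c3 = 1.
Cage j has product 60; hence r6c3 = 2.
Column 5 now contains 6, leaving r6c5 = 3.
Cage i needs two cells with product 30, leaving r1c1 = 6.
Column 3 already has 2; hence r1c3 = 3.
3 is placed in row 1, which forces r1c4 = 2.
Row 2 now contains 6, so r2c1 = 5.
Row 2 already has 5, so r2c2 = 2.
Column 3 already has 2; hence r2c3 = 4.
Column 4 already has 2; hence r2c4 = 3.
Row 5 already has 1; hence r5c1 = 4.
The 4 cells of cage a must have product 96, which forces r5c2 = 6.
Cage a needs product 96; hence r6c1 = 1.
The 4 cells of cage a must have product 96; hence r6c2 = 4.
3 is placed in row 6, leaving r6c4 = 6.
Row 1 now contains 2, leaving r1c2 = 5.
The full grid is 6 5 3 2 1 4 / 5 2 4 3 6 1 / 2 3 5 1 4 6 / 3 1 6 4 5 2 / 4 6 1 5 2 3 / 1 4 2 6 3 5.

2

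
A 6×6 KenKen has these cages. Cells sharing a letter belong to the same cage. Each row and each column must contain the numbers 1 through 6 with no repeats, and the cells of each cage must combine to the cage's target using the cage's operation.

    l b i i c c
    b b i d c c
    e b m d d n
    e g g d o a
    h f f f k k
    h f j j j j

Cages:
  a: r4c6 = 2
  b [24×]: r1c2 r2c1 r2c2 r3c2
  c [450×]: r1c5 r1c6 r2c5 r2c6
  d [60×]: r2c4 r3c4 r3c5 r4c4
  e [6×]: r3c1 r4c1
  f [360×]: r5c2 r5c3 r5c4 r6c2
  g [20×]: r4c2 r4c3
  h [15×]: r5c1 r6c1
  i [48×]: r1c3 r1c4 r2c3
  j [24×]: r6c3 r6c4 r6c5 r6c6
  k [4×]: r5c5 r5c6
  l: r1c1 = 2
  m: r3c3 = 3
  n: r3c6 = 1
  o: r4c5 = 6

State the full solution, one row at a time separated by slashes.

L is a freebie, leaving r1c1 = 2.
Cage m is given, leaving r3c3 = 3.
Cage n is a single given cell; hence r3c6 = 1.
Cage o is given, which forces r4c5 = 6.
A is a freebie, leaving r4c6 = 2.
Column 6 already has 1, so r5c6 = 4.
4 is placed in column 6, which forces r6c6 = 3.
Cage i has product 48, so r2c3 = 2.
1 is placed in row 3; hence r3c1 = 6.
Cage e needs two cells with product 6; hence r4c1 = 1.
Cage h's pair has product 15, leaving r5c1 = 3.
4 is placed in row 5, which forces r5c5 = 1.
Row 6 now contains 3; hence r6c1 = 5.
Column 1 already has 3, leaving r2c1 = 4.
Cage d has product 60; hence r2c4 = 1.
The 4 cells of cage b must have product 24, so r3c2 = 2.
Cage d has product 60, so r4c4 = 3.
Column 2 already has 2, so r5c2 = 5.
5 is placed in row 5, which forces r5c3 = 6.
6 is placed in row 5, so r5c4 = 2.
Cage f needs product 360, which forces r6c2 = 6.
Column 4 already has 2, so r6c4 = 4.
Row 6 already has 4; hence r6c5 = 2.
The 4 cells of cage b must have product 24, so r1c2 = 1.
6 is placed in column 3; hence r1c3 = 4.
Column 4 now contains 4; hence r1c4 = 6.
Row 1 already has 6, so r1c6 = 5.
1 is placed in row 2, so r2c2 = 3.
Row 2 now contains 3, leaving r2c5 = 5.
5 is placed in column 6, so r2c6 = 6.
Column 4 now contains 4, so r3c4 = 5.
Cage d needs product 60, leaving r3c5 = 4.
5 is placed in column 2, so r4c2 = 4.
Cage g needs two cells with product 20, leaving r4c3 = 5.
Row 6 already has 4, leaving r6c3 = 1.
Row 1 already has 5, which forces r1c5 = 3.

2 1 4 6 3 5 / 4 3 2 1 5 6 / 6 2 3 5 4 1 / 1 4 5 3 6 2 / 3 5 6 2 1 4 / 5 6 1 4 2 3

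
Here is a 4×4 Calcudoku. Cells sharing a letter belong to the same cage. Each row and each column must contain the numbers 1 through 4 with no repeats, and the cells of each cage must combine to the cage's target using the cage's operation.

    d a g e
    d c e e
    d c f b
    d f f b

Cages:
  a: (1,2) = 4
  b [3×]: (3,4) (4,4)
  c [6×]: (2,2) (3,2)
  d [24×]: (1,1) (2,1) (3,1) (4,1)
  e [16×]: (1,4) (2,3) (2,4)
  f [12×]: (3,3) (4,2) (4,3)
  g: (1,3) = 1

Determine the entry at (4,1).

2

A is a freebie; hence (1,2) = 4.
G is a freebie, so (1,3) = 1.
4 is placed in row 1, which forces (1,4) = 2.
Row 1 already has 2; hence (1,1) = 3.
Cage e needs product 16, so (2,3) = 2.
The 3 cells of cage e must have product 16, leaving (2,4) = 4.
4 is placed in row 2; hence (2,1) = 1.
Row 2 already has 2, so (2,2) = 3.
Cage c's pair has product 6, which forces (3,2) = 2.
The 3 cells of cage f must have product 12, leaving (4,2) = 1.
1 is placed in row 4, so (4,4) = 3.
2 is placed in row 3, so (3,1) = 4.
The 3 cells of cage f must have product 12, which forces (3,3) = 3.
Column 4 now contains 3, leaving (3,4) = 1.
Cage d has product 24, which forces (4,1) = 2.
Row 4 already has 3, which forces (4,3) = 4.
Completed grid: 3 4 1 2 / 1 3 2 4 / 4 2 3 1 / 2 1 4 3.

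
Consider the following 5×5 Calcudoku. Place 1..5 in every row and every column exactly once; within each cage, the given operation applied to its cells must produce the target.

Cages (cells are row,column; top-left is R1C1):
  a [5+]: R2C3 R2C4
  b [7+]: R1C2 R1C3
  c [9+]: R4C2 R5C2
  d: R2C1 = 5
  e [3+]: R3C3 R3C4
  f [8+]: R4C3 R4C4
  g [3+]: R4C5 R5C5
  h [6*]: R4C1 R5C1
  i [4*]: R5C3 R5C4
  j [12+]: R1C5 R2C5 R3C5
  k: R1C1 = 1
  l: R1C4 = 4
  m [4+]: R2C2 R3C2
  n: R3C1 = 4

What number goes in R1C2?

Cage k is a single given cell, so R1C1 = 1.
Cage l is given, leaving R1C4 = 4.
Cage d is given; hence R2C1 = 5.
Cage n is a single given cell, leaving R3C1 = 4.
Column 4 already has 4, which forces R5C4 = 1.
Row 5 already has 1, leaving R5C5 = 2.
Cage j has sum 12, so R2C5 = 4.
Cage e's pair has sum 3, so R3C3 = 1.
1 is placed in column 4, so R3C4 = 2.
The two cells of cage h must have product 6, which forces R4C1 = 2.
2 is placed in column 5, so R4C5 = 1.
2 is placed in row 5, which forces R5C1 = 3.
Row 5 already has 1, which forces R5C3 = 4.
Cage m needs two cells with sum 4, leaving R2C2 = 1.
Cage a needs two cells with sum 5, so R2C3 = 2.
Column 4 already has 2, which forces R2C4 = 3.
Row 3 now contains 1, leaving R3C2 = 3.
Row 3 already has 3, so R3C5 = 5.
The two cells of cage c must have sum 9, leaving R4C2 = 4.
3 is placed in column 4, so R4C4 = 5.
Row 5 already has 4, which forces R5C2 = 5.
Column 2 already has 5, which forces R1C2 = 2.
2 is placed in column 3, so R1C3 = 5.
Column 5 now contains 5, leaving R1C5 = 3.
Row 4 already has 5; hence R4C3 = 3.
Filled in: 1 2 5 4 3 / 5 1 2 3 4 / 4 3 1 2 5 / 2 4 3 5 1 / 3 5 4 1 2.

2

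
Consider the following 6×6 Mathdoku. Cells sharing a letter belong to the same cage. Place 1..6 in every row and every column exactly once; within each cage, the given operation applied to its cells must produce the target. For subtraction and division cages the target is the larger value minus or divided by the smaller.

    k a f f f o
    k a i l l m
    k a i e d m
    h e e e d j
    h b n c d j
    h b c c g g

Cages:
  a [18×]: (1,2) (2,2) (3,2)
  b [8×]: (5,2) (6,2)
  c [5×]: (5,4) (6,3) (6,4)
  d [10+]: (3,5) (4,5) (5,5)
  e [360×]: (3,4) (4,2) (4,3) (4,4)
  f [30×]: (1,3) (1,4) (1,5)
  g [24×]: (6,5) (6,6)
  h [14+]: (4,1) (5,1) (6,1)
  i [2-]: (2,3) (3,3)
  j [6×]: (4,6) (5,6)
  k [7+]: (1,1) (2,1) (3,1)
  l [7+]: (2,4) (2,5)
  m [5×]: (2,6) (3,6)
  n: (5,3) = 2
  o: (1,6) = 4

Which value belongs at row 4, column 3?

3

Cage o is given, leaving (1,6) = 4.
N is a freebie, which forces (5,3) = 2.
Cage c has product 5, which forces (5,4) = 1.
Cage c has product 5, leaving (6,3) = 1.
The 3 cells of cage c must have product 5, leaving (6,4) = 5.
Column 6 now contains 4; hence (6,6) = 6.
Cage j's pair has product 6, leaving (4,6) = 2.
Row 5 already has 2; hence (5,2) = 4.
6 is placed in column 6, so (5,6) = 3.
Row 6 now contains 6, so (6,1) = 3.
The two cells of cage b must have product 8, which forces (6,2) = 2.
Row 6 now contains 6, leaving (6,5) = 4.
Row 4 needs a 1, and only (4,5) is open for it.
The 3 cells of cage d must have sum 10, which forces (3,5) = 3.
The 3 cells of cage d must have sum 10, so (5,5) = 6.
The two cells of cage l must have sum 7, which forces (2,4) = 2.
Column 5 now contains 3, which forces (2,5) = 5.
Row 2 now contains 5, so (2,6) = 1.
1 is placed in column 6; hence (3,6) = 5.
Cage h has sum 14, so (4,1) = 6.
Row 5 already has 6; hence (5,1) = 5.
The 3 cells of cage f must have product 30; hence (1,3) = 5.
Column 4 now contains 2, leaving (1,4) = 3.
5 is placed in column 5, leaving (1,5) = 2.
Row 2 now contains 1; hence (2,1) = 4.
4 is placed in row 2; hence (2,3) = 6.
Column 3 already has 6, leaving (3,3) = 4.
The 4 cells of cage e must have product 360, which forces (3,4) = 6.
4 is placed in column 3, leaving (4,3) = 3.
3 is placed in column 4; hence (4,4) = 4.
2 is placed in row 1, leaving (1,1) = 1.
The 3 cells of cage a must have product 18, so (1,2) = 6.
Row 2 now contains 6, so (2,2) = 3.
Cage k has sum 7; hence (3,1) = 2.
Row 3 already has 6, leaving (3,2) = 1.
3 is placed in row 4, so (4,2) = 5.
The full grid is 1 6 5 3 2 4 / 4 3 6 2 5 1 / 2 1 4 6 3 5 / 6 5 3 4 1 2 / 5 4 2 1 6 3 / 3 2 1 5 4 6.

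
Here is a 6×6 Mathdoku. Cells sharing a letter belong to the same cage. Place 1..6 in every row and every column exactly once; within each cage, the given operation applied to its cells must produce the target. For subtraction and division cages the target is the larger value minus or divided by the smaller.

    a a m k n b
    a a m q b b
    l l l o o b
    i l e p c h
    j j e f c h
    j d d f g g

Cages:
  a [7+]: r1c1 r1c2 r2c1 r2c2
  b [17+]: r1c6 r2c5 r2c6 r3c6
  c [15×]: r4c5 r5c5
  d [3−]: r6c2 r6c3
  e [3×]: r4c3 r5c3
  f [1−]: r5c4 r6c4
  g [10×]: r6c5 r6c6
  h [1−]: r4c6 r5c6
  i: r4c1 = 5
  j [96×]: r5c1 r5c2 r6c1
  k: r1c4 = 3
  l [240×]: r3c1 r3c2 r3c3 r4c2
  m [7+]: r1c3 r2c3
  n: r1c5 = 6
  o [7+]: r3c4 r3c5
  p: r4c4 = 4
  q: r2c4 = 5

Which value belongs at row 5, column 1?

6

K is a freebie, so r1c4 = 3.
Cage n is given, leaving r1c5 = 6.
Q is a freebie, leaving r2c4 = 5.
I is a freebie; hence r4c1 = 5.
Cage p is a single given cell, so r4c4 = 4.
5 is placed in row 4, leaving r4c5 = 3.
Cage j needs product 96, so r5c1 = 6.
The 3 cells of cage j must have product 96; hence r5c2 = 4.
Column 5 now contains 3, so r5c5 = 5.
The 3 cells of cage j must have product 96, leaving r6c1 = 4.
Column 5 already has 5, so r6c5 = 2.
2 is placed in row 6; hence r6c6 = 5.
Cage b has sum 17, leaving r1c6 = 4.
Column 5 now contains 2, leaving r2c5 = 4.
Cage l has product 240, leaving r3c1 = 2.
The 4 cells of cage l must have product 240, so r3c2 = 5.
The 4 cells of cage l must have product 240, leaving r3c3 = 4.
The two cells of cage o must have sum 7, which forces r3c4 = 6.
Cage o's pair has sum 7, leaving r3c5 = 1.
6 is placed in row 3, which forces r3c6 = 3.
The 4 cells of cage l must have product 240; hence r4c2 = 6.
Row 4 already has 3, so r4c3 = 1.
Row 4 now contains 1, which forces r4c6 = 2.
Cage e's pair has product 3, which forces r5c3 = 3.
Cage f needs two cells with difference 1, leaving r5c4 = 2.
2 is placed in column 6, which forces r5c6 = 1.
Column 2 already has 6, leaving r6c2 = 3.
3 is placed in column 3, leaving r6c3 = 6.
Cage f needs two cells with difference 1, which forces r6c4 = 1.
Column 1 already has 2, which forces r1c1 = 1.
Cage a has sum 7; hence r1c2 = 2.
Column 3 already has 1, which forces r1c3 = 5.
Cage a has sum 7, leaving r2c1 = 3.
Column 2 already has 3, which forces r2c2 = 1.
Column 3 now contains 6, which forces r2c3 = 2.
3 is placed in column 6, so r2c6 = 6.
Completed grid: 1 2 5 3 6 4 / 3 1 2 5 4 6 / 2 5 4 6 1 3 / 5 6 1 4 3 2 / 6 4 3 2 5 1 / 4 3 6 1 2 5.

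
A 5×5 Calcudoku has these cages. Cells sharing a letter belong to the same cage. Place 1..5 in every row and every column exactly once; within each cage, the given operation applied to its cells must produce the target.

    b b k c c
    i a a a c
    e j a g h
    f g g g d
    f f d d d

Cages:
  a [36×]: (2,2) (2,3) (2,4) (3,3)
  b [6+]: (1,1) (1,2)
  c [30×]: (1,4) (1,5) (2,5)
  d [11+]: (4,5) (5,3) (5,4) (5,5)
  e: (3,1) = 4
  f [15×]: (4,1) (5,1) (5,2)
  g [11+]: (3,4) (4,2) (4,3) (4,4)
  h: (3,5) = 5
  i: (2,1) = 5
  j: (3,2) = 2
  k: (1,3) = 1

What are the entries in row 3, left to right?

4 2 3 1 5

Cage k is a single given cell, so (1,3) = 1.
Cage i is a single given cell; hence (2,1) = 5.
Column 3 already has 1, leaving (2,3) = 4.
E is a freebie, so (3,1) = 4.
Cage j is a single given cell, which forces (3,2) = 2.
Cage a has product 36, so (3,3) = 3.
H is a freebie, which forces (3,5) = 5.
4 is placed in column 1, which forces (1,1) = 2.
Cage b needs two cells with sum 6, so (1,2) = 4.
Cage c has product 30, leaving (1,4) = 5.
2 is placed in row 1; hence (1,5) = 3.
3 is placed in column 5, which forces (2,5) = 2.
Row 3 now contains 5, so (3,4) = 1.
Cage f has product 15, leaving (5,2) = 5.
Row 5 now contains 5, which forces (5,3) = 2.
Cage a needs product 36, so (2,2) = 1.
Column 4 already has 1, which forces (2,4) = 3.
Column 2 already has 1; hence (4,2) = 3.
2 is placed in column 3, leaving (4,3) = 5.
Cage d needs sum 11, leaving (4,5) = 4.
The 4 cells of cage d must have sum 11; hence (5,4) = 4.
The 4 cells of cage d must have sum 11, so (5,5) = 1.
Row 4 already has 3; hence (4,1) = 1.
Row 4 now contains 4; hence (4,4) = 2.
1 is placed in row 5, so (5,1) = 3.
Filled in: 2 4 1 5 3 / 5 1 4 3 2 / 4 2 3 1 5 / 1 3 5 2 4 / 3 5 2 4 1.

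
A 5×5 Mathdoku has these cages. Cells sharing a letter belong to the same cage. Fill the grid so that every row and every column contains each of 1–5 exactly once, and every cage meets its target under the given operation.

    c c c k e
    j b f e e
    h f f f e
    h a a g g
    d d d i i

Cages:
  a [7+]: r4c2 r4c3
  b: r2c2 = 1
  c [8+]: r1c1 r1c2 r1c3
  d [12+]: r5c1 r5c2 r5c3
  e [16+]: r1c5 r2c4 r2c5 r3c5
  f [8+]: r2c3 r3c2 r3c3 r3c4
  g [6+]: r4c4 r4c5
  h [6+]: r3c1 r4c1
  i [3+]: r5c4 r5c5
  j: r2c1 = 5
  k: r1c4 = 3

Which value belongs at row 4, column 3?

3

K is a freebie; hence r1c4 = 3.
Cage j is a single given cell, so r2c1 = 5.
Cage b is given, so r2c2 = 1.
1 is placed in row 2, leaving r2c3 = 2.
Row 2 now contains 5, so r2c4 = 4.
Row 2 already has 4; hence r2c5 = 3.
Row 1 needs a 4, and only r1c5 is open for it.
Column 5 now contains 4, leaving r3c5 = 5.
5 is placed in column 5, which forces r4c5 = 1.
Column 5 already has 1, leaving r5c5 = 2.
1 is placed in row 4, so r4c4 = 5.
2 is placed in row 5, so r5c4 = 1.
Cage f has sum 8, so r3c2 = 3.
Cage f needs sum 8, so r3c3 = 1.
Column 4 now contains 1, so r3c4 = 2.
3 is placed in column 2, so r4c2 = 4.
Row 4 already has 4; hence r4c3 = 3.
4 is placed in column 2, leaving r5c2 = 5.
Row 5 now contains 5, so r5c3 = 4.
Cage c has sum 8, leaving r1c1 = 1.
Column 2 already has 5, leaving r1c2 = 2.
1 is placed in column 3, leaving r1c3 = 5.
2 is placed in row 3, so r3c1 = 4.
Row 4 already has 4, so r4c1 = 2.
Row 5 already has 4, leaving r5c1 = 3.
The full grid is 1 2 5 3 4 / 5 1 2 4 3 / 4 3 1 2 5 / 2 4 3 5 1 / 3 5 4 1 2.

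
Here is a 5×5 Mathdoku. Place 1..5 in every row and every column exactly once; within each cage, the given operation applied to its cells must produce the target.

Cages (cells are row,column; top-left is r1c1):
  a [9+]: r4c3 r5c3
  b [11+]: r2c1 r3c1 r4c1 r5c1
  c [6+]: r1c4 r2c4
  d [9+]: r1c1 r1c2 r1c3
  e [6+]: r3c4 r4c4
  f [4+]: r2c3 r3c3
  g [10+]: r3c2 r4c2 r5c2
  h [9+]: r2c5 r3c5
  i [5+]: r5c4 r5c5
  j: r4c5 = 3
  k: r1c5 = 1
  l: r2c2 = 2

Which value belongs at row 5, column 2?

5

Cage k is a single given cell; hence r1c5 = 1.
L is a freebie; hence r2c2 = 2.
J is a freebie, which forces r4c5 = 3.
Row 1 needs a 5, and only r1c4 is open for it.
Cage c's pair has sum 6; hence r2c4 = 1.
1 is placed in column 4, which forces r5c4 = 3.
Row 2 now contains 1, which forces r2c3 = 3.
Cage f's pair has sum 4, leaving r3c3 = 1.
Cage i needs two cells with sum 5, which forces r5c5 = 2.
Row 2 now contains 3, which forces r2c1 = 5.
Row 2 now contains 5, leaving r2c5 = 4.
Cage b has sum 11; hence r3c1 = 3.
Column 5 already has 4, which forces r3c5 = 5.
The 4 cells of cage b must have sum 11, so r4c1 = 2.
2 is placed in row 4, leaving r4c4 = 4.
The 4 cells of cage b must have sum 11, which forces r5c1 = 1.
Column 1 already has 2, so r1c1 = 4.
Cage d needs sum 9; hence r1c2 = 3.
The 3 cells of cage d must have sum 9, leaving r1c3 = 2.
Row 3 already has 5, which forces r3c2 = 4.
Column 4 already has 4, so r3c4 = 2.
Cage g needs sum 10, so r4c2 = 1.
Row 4 already has 4, leaving r4c3 = 5.
The 3 cells of cage g must have sum 10, leaving r5c2 = 5.
The two cells of cage a must have sum 9; hence r5c3 = 4.
Filled in: 4 3 2 5 1 / 5 2 3 1 4 / 3 4 1 2 5 / 2 1 5 4 3 / 1 5 4 3 2.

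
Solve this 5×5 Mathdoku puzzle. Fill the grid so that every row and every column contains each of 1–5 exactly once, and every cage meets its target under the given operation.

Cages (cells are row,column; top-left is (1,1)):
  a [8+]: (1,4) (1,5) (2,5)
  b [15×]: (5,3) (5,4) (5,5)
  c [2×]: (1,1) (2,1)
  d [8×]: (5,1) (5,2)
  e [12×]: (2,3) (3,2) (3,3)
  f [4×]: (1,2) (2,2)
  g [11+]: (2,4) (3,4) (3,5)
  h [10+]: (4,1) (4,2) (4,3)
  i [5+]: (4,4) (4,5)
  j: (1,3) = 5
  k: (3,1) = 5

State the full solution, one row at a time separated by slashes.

J is a freebie, which forces (1,3) = 5.
K is a freebie; hence (3,1) = 5.
The 3 cells of cage h must have sum 10; hence (4,2) = 5.
Column 1 needs a 3, and only (4,1) is open for it.
The 3 cells of cage h must have sum 10; hence (4,3) = 2.
Column 1 needs a 4, and only (5,1) is open for it.
Row 5 now contains 4, so (5,2) = 2.
Column 2 needs a 3, and only (3,2) is open for it.
Cage g needs sum 11, which forces (2,4) = 5.
Cage b needs product 15, so (5,5) = 5.
Row 2 needs a 3, and only (2,5) is open for it.
Row 1 needs a 3, and only (1,4) is open for it.
Cage a has sum 8, leaving (1,5) = 2.
Column 5 now contains 2, leaving (3,5) = 4.
4 is placed in column 5; hence (4,5) = 1.
Cage b has product 15; hence (5,3) = 3.
3 is placed in column 4, leaving (5,4) = 1.
2 is placed in row 1, which forces (1,1) = 1.
Row 1 already has 1, so (1,2) = 4.
The two cells of cage c must have product 2, leaving (2,1) = 2.
Column 2 now contains 4, which forces (2,2) = 1.
The 3 cells of cage e must have product 12, which forces (2,3) = 4.
Row 3 already has 4, so (3,3) = 1.
Row 3 already has 4, so (3,4) = 2.
1 is placed in row 4, which forces (4,4) = 4.

1 4 5 3 2 / 2 1 4 5 3 / 5 3 1 2 4 / 3 5 2 4 1 / 4 2 3 1 5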